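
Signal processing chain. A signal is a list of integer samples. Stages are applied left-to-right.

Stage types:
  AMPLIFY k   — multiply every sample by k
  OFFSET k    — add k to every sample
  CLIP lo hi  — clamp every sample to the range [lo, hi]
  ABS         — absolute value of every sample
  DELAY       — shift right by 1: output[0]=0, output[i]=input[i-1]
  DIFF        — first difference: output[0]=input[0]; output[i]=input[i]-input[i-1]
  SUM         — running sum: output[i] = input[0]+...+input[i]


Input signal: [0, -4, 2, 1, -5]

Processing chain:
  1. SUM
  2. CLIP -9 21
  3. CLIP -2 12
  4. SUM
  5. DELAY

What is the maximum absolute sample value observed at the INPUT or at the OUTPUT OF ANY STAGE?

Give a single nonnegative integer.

Answer: 7

Derivation:
Input: [0, -4, 2, 1, -5] (max |s|=5)
Stage 1 (SUM): sum[0..0]=0, sum[0..1]=-4, sum[0..2]=-2, sum[0..3]=-1, sum[0..4]=-6 -> [0, -4, -2, -1, -6] (max |s|=6)
Stage 2 (CLIP -9 21): clip(0,-9,21)=0, clip(-4,-9,21)=-4, clip(-2,-9,21)=-2, clip(-1,-9,21)=-1, clip(-6,-9,21)=-6 -> [0, -4, -2, -1, -6] (max |s|=6)
Stage 3 (CLIP -2 12): clip(0,-2,12)=0, clip(-4,-2,12)=-2, clip(-2,-2,12)=-2, clip(-1,-2,12)=-1, clip(-6,-2,12)=-2 -> [0, -2, -2, -1, -2] (max |s|=2)
Stage 4 (SUM): sum[0..0]=0, sum[0..1]=-2, sum[0..2]=-4, sum[0..3]=-5, sum[0..4]=-7 -> [0, -2, -4, -5, -7] (max |s|=7)
Stage 5 (DELAY): [0, 0, -2, -4, -5] = [0, 0, -2, -4, -5] -> [0, 0, -2, -4, -5] (max |s|=5)
Overall max amplitude: 7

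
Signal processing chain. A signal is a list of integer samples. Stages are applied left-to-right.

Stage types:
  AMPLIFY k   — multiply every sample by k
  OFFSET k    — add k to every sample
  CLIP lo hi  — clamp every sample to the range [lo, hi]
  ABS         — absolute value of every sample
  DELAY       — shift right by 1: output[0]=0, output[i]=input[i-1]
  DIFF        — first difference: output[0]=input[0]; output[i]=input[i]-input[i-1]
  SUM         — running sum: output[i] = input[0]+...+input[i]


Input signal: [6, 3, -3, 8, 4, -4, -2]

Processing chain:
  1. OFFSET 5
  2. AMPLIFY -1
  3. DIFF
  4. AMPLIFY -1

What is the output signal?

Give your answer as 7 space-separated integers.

Input: [6, 3, -3, 8, 4, -4, -2]
Stage 1 (OFFSET 5): 6+5=11, 3+5=8, -3+5=2, 8+5=13, 4+5=9, -4+5=1, -2+5=3 -> [11, 8, 2, 13, 9, 1, 3]
Stage 2 (AMPLIFY -1): 11*-1=-11, 8*-1=-8, 2*-1=-2, 13*-1=-13, 9*-1=-9, 1*-1=-1, 3*-1=-3 -> [-11, -8, -2, -13, -9, -1, -3]
Stage 3 (DIFF): s[0]=-11, -8--11=3, -2--8=6, -13--2=-11, -9--13=4, -1--9=8, -3--1=-2 -> [-11, 3, 6, -11, 4, 8, -2]
Stage 4 (AMPLIFY -1): -11*-1=11, 3*-1=-3, 6*-1=-6, -11*-1=11, 4*-1=-4, 8*-1=-8, -2*-1=2 -> [11, -3, -6, 11, -4, -8, 2]

Answer: 11 -3 -6 11 -4 -8 2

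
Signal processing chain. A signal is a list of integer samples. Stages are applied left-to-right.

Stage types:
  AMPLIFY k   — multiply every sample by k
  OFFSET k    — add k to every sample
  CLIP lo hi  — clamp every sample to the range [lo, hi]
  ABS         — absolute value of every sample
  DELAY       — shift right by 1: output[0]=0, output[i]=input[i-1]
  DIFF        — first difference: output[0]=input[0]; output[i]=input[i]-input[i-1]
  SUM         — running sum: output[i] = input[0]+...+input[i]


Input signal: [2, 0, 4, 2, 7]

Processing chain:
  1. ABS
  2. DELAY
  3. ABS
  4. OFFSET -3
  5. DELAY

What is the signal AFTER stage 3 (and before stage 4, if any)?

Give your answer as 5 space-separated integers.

Input: [2, 0, 4, 2, 7]
Stage 1 (ABS): |2|=2, |0|=0, |4|=4, |2|=2, |7|=7 -> [2, 0, 4, 2, 7]
Stage 2 (DELAY): [0, 2, 0, 4, 2] = [0, 2, 0, 4, 2] -> [0, 2, 0, 4, 2]
Stage 3 (ABS): |0|=0, |2|=2, |0|=0, |4|=4, |2|=2 -> [0, 2, 0, 4, 2]

Answer: 0 2 0 4 2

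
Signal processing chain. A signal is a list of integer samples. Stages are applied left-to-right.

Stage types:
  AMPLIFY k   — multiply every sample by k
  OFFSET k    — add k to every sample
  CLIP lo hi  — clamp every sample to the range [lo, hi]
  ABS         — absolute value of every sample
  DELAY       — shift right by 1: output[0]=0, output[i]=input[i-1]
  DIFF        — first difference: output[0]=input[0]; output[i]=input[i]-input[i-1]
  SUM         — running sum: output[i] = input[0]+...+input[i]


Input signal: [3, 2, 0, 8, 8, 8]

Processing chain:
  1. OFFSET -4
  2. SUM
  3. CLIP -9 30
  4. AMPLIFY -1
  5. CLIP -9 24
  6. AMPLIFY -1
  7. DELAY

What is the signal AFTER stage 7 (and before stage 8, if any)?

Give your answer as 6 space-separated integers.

Answer: 0 -1 -3 -7 -3 1

Derivation:
Input: [3, 2, 0, 8, 8, 8]
Stage 1 (OFFSET -4): 3+-4=-1, 2+-4=-2, 0+-4=-4, 8+-4=4, 8+-4=4, 8+-4=4 -> [-1, -2, -4, 4, 4, 4]
Stage 2 (SUM): sum[0..0]=-1, sum[0..1]=-3, sum[0..2]=-7, sum[0..3]=-3, sum[0..4]=1, sum[0..5]=5 -> [-1, -3, -7, -3, 1, 5]
Stage 3 (CLIP -9 30): clip(-1,-9,30)=-1, clip(-3,-9,30)=-3, clip(-7,-9,30)=-7, clip(-3,-9,30)=-3, clip(1,-9,30)=1, clip(5,-9,30)=5 -> [-1, -3, -7, -3, 1, 5]
Stage 4 (AMPLIFY -1): -1*-1=1, -3*-1=3, -7*-1=7, -3*-1=3, 1*-1=-1, 5*-1=-5 -> [1, 3, 7, 3, -1, -5]
Stage 5 (CLIP -9 24): clip(1,-9,24)=1, clip(3,-9,24)=3, clip(7,-9,24)=7, clip(3,-9,24)=3, clip(-1,-9,24)=-1, clip(-5,-9,24)=-5 -> [1, 3, 7, 3, -1, -5]
Stage 6 (AMPLIFY -1): 1*-1=-1, 3*-1=-3, 7*-1=-7, 3*-1=-3, -1*-1=1, -5*-1=5 -> [-1, -3, -7, -3, 1, 5]
Stage 7 (DELAY): [0, -1, -3, -7, -3, 1] = [0, -1, -3, -7, -3, 1] -> [0, -1, -3, -7, -3, 1]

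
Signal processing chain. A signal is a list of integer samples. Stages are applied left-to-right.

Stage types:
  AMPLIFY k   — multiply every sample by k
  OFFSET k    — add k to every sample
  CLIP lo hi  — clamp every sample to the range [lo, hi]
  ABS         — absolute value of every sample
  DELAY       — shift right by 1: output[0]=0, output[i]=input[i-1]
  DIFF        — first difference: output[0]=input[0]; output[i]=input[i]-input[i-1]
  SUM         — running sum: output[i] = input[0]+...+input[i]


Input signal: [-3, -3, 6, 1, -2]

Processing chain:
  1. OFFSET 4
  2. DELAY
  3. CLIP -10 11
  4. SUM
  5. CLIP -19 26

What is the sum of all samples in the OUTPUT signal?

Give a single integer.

Input: [-3, -3, 6, 1, -2]
Stage 1 (OFFSET 4): -3+4=1, -3+4=1, 6+4=10, 1+4=5, -2+4=2 -> [1, 1, 10, 5, 2]
Stage 2 (DELAY): [0, 1, 1, 10, 5] = [0, 1, 1, 10, 5] -> [0, 1, 1, 10, 5]
Stage 3 (CLIP -10 11): clip(0,-10,11)=0, clip(1,-10,11)=1, clip(1,-10,11)=1, clip(10,-10,11)=10, clip(5,-10,11)=5 -> [0, 1, 1, 10, 5]
Stage 4 (SUM): sum[0..0]=0, sum[0..1]=1, sum[0..2]=2, sum[0..3]=12, sum[0..4]=17 -> [0, 1, 2, 12, 17]
Stage 5 (CLIP -19 26): clip(0,-19,26)=0, clip(1,-19,26)=1, clip(2,-19,26)=2, clip(12,-19,26)=12, clip(17,-19,26)=17 -> [0, 1, 2, 12, 17]
Output sum: 32

Answer: 32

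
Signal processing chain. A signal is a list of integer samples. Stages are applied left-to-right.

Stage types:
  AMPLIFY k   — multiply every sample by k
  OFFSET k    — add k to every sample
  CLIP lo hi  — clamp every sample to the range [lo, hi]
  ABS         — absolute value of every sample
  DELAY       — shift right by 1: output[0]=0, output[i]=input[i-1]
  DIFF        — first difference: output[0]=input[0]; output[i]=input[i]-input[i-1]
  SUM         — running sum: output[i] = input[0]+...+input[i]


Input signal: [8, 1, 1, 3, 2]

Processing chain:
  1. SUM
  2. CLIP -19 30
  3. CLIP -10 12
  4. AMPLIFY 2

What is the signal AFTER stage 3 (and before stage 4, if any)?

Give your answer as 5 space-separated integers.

Answer: 8 9 10 12 12

Derivation:
Input: [8, 1, 1, 3, 2]
Stage 1 (SUM): sum[0..0]=8, sum[0..1]=9, sum[0..2]=10, sum[0..3]=13, sum[0..4]=15 -> [8, 9, 10, 13, 15]
Stage 2 (CLIP -19 30): clip(8,-19,30)=8, clip(9,-19,30)=9, clip(10,-19,30)=10, clip(13,-19,30)=13, clip(15,-19,30)=15 -> [8, 9, 10, 13, 15]
Stage 3 (CLIP -10 12): clip(8,-10,12)=8, clip(9,-10,12)=9, clip(10,-10,12)=10, clip(13,-10,12)=12, clip(15,-10,12)=12 -> [8, 9, 10, 12, 12]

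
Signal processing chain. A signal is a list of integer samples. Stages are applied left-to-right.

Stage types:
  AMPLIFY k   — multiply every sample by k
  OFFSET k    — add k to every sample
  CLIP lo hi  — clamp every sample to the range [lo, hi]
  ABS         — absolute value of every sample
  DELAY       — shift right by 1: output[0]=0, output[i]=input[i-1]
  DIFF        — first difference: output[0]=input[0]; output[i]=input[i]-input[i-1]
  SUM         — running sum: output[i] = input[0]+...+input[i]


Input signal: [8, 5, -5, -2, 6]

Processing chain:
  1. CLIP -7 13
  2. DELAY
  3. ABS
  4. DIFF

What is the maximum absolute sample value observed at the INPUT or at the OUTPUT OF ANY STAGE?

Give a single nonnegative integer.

Input: [8, 5, -5, -2, 6] (max |s|=8)
Stage 1 (CLIP -7 13): clip(8,-7,13)=8, clip(5,-7,13)=5, clip(-5,-7,13)=-5, clip(-2,-7,13)=-2, clip(6,-7,13)=6 -> [8, 5, -5, -2, 6] (max |s|=8)
Stage 2 (DELAY): [0, 8, 5, -5, -2] = [0, 8, 5, -5, -2] -> [0, 8, 5, -5, -2] (max |s|=8)
Stage 3 (ABS): |0|=0, |8|=8, |5|=5, |-5|=5, |-2|=2 -> [0, 8, 5, 5, 2] (max |s|=8)
Stage 4 (DIFF): s[0]=0, 8-0=8, 5-8=-3, 5-5=0, 2-5=-3 -> [0, 8, -3, 0, -3] (max |s|=8)
Overall max amplitude: 8

Answer: 8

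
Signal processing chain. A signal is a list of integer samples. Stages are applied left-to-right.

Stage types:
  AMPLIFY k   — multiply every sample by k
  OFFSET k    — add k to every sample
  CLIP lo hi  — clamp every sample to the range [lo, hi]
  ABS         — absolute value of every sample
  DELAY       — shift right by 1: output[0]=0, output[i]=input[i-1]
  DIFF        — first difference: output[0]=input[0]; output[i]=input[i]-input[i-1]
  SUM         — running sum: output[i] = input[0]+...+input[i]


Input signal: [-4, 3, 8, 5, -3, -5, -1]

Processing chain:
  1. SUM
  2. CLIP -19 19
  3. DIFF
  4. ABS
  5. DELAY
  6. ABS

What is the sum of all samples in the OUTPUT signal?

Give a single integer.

Input: [-4, 3, 8, 5, -3, -5, -1]
Stage 1 (SUM): sum[0..0]=-4, sum[0..1]=-1, sum[0..2]=7, sum[0..3]=12, sum[0..4]=9, sum[0..5]=4, sum[0..6]=3 -> [-4, -1, 7, 12, 9, 4, 3]
Stage 2 (CLIP -19 19): clip(-4,-19,19)=-4, clip(-1,-19,19)=-1, clip(7,-19,19)=7, clip(12,-19,19)=12, clip(9,-19,19)=9, clip(4,-19,19)=4, clip(3,-19,19)=3 -> [-4, -1, 7, 12, 9, 4, 3]
Stage 3 (DIFF): s[0]=-4, -1--4=3, 7--1=8, 12-7=5, 9-12=-3, 4-9=-5, 3-4=-1 -> [-4, 3, 8, 5, -3, -5, -1]
Stage 4 (ABS): |-4|=4, |3|=3, |8|=8, |5|=5, |-3|=3, |-5|=5, |-1|=1 -> [4, 3, 8, 5, 3, 5, 1]
Stage 5 (DELAY): [0, 4, 3, 8, 5, 3, 5] = [0, 4, 3, 8, 5, 3, 5] -> [0, 4, 3, 8, 5, 3, 5]
Stage 6 (ABS): |0|=0, |4|=4, |3|=3, |8|=8, |5|=5, |3|=3, |5|=5 -> [0, 4, 3, 8, 5, 3, 5]
Output sum: 28

Answer: 28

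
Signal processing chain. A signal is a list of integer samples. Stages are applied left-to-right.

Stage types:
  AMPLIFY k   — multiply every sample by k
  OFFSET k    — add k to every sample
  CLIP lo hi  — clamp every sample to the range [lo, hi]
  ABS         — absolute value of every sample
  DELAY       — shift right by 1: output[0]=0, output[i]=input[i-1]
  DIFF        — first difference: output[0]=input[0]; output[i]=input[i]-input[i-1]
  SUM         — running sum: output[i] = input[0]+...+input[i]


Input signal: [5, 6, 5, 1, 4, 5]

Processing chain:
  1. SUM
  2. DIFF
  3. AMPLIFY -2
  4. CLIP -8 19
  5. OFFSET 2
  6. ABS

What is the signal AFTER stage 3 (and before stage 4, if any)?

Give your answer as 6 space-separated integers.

Input: [5, 6, 5, 1, 4, 5]
Stage 1 (SUM): sum[0..0]=5, sum[0..1]=11, sum[0..2]=16, sum[0..3]=17, sum[0..4]=21, sum[0..5]=26 -> [5, 11, 16, 17, 21, 26]
Stage 2 (DIFF): s[0]=5, 11-5=6, 16-11=5, 17-16=1, 21-17=4, 26-21=5 -> [5, 6, 5, 1, 4, 5]
Stage 3 (AMPLIFY -2): 5*-2=-10, 6*-2=-12, 5*-2=-10, 1*-2=-2, 4*-2=-8, 5*-2=-10 -> [-10, -12, -10, -2, -8, -10]

Answer: -10 -12 -10 -2 -8 -10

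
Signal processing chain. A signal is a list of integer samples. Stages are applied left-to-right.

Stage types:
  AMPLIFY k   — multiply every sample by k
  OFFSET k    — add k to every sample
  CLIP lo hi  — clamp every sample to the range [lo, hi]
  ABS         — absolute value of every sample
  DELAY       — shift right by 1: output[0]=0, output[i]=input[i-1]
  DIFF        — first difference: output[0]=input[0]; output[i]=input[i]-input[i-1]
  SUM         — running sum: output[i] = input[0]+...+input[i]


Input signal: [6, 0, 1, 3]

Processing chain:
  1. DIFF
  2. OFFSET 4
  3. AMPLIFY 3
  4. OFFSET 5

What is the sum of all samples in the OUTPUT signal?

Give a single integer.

Answer: 77

Derivation:
Input: [6, 0, 1, 3]
Stage 1 (DIFF): s[0]=6, 0-6=-6, 1-0=1, 3-1=2 -> [6, -6, 1, 2]
Stage 2 (OFFSET 4): 6+4=10, -6+4=-2, 1+4=5, 2+4=6 -> [10, -2, 5, 6]
Stage 3 (AMPLIFY 3): 10*3=30, -2*3=-6, 5*3=15, 6*3=18 -> [30, -6, 15, 18]
Stage 4 (OFFSET 5): 30+5=35, -6+5=-1, 15+5=20, 18+5=23 -> [35, -1, 20, 23]
Output sum: 77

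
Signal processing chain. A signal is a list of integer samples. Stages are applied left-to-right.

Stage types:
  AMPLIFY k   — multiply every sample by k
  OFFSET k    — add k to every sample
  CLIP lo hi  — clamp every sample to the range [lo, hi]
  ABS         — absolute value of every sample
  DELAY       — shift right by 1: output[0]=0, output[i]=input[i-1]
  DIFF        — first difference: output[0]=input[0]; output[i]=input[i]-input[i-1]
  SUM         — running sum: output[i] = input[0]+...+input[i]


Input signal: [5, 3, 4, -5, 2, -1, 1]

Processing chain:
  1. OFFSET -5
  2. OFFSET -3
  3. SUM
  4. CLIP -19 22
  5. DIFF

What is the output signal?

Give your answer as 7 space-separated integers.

Answer: -3 -5 -4 -7 0 0 0

Derivation:
Input: [5, 3, 4, -5, 2, -1, 1]
Stage 1 (OFFSET -5): 5+-5=0, 3+-5=-2, 4+-5=-1, -5+-5=-10, 2+-5=-3, -1+-5=-6, 1+-5=-4 -> [0, -2, -1, -10, -3, -6, -4]
Stage 2 (OFFSET -3): 0+-3=-3, -2+-3=-5, -1+-3=-4, -10+-3=-13, -3+-3=-6, -6+-3=-9, -4+-3=-7 -> [-3, -5, -4, -13, -6, -9, -7]
Stage 3 (SUM): sum[0..0]=-3, sum[0..1]=-8, sum[0..2]=-12, sum[0..3]=-25, sum[0..4]=-31, sum[0..5]=-40, sum[0..6]=-47 -> [-3, -8, -12, -25, -31, -40, -47]
Stage 4 (CLIP -19 22): clip(-3,-19,22)=-3, clip(-8,-19,22)=-8, clip(-12,-19,22)=-12, clip(-25,-19,22)=-19, clip(-31,-19,22)=-19, clip(-40,-19,22)=-19, clip(-47,-19,22)=-19 -> [-3, -8, -12, -19, -19, -19, -19]
Stage 5 (DIFF): s[0]=-3, -8--3=-5, -12--8=-4, -19--12=-7, -19--19=0, -19--19=0, -19--19=0 -> [-3, -5, -4, -7, 0, 0, 0]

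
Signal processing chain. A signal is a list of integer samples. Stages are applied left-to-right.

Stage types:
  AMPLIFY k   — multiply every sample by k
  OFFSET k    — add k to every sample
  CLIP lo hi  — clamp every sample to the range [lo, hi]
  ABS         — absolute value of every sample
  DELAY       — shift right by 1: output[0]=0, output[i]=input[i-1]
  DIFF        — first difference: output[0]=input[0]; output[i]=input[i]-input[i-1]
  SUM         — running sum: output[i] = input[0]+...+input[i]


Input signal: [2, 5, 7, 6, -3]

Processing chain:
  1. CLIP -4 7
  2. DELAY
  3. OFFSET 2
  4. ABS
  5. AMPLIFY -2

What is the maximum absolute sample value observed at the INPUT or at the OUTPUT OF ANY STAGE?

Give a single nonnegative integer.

Answer: 18

Derivation:
Input: [2, 5, 7, 6, -3] (max |s|=7)
Stage 1 (CLIP -4 7): clip(2,-4,7)=2, clip(5,-4,7)=5, clip(7,-4,7)=7, clip(6,-4,7)=6, clip(-3,-4,7)=-3 -> [2, 5, 7, 6, -3] (max |s|=7)
Stage 2 (DELAY): [0, 2, 5, 7, 6] = [0, 2, 5, 7, 6] -> [0, 2, 5, 7, 6] (max |s|=7)
Stage 3 (OFFSET 2): 0+2=2, 2+2=4, 5+2=7, 7+2=9, 6+2=8 -> [2, 4, 7, 9, 8] (max |s|=9)
Stage 4 (ABS): |2|=2, |4|=4, |7|=7, |9|=9, |8|=8 -> [2, 4, 7, 9, 8] (max |s|=9)
Stage 5 (AMPLIFY -2): 2*-2=-4, 4*-2=-8, 7*-2=-14, 9*-2=-18, 8*-2=-16 -> [-4, -8, -14, -18, -16] (max |s|=18)
Overall max amplitude: 18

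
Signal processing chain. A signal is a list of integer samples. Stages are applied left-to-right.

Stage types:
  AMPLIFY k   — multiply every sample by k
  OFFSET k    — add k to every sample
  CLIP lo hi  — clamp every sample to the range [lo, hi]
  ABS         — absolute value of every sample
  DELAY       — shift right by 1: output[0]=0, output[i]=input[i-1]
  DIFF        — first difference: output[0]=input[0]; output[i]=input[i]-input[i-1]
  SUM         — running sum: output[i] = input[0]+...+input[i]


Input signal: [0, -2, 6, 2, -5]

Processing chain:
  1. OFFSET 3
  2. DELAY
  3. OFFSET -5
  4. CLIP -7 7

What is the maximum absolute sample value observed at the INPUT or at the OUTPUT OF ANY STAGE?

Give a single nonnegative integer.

Answer: 9

Derivation:
Input: [0, -2, 6, 2, -5] (max |s|=6)
Stage 1 (OFFSET 3): 0+3=3, -2+3=1, 6+3=9, 2+3=5, -5+3=-2 -> [3, 1, 9, 5, -2] (max |s|=9)
Stage 2 (DELAY): [0, 3, 1, 9, 5] = [0, 3, 1, 9, 5] -> [0, 3, 1, 9, 5] (max |s|=9)
Stage 3 (OFFSET -5): 0+-5=-5, 3+-5=-2, 1+-5=-4, 9+-5=4, 5+-5=0 -> [-5, -2, -4, 4, 0] (max |s|=5)
Stage 4 (CLIP -7 7): clip(-5,-7,7)=-5, clip(-2,-7,7)=-2, clip(-4,-7,7)=-4, clip(4,-7,7)=4, clip(0,-7,7)=0 -> [-5, -2, -4, 4, 0] (max |s|=5)
Overall max amplitude: 9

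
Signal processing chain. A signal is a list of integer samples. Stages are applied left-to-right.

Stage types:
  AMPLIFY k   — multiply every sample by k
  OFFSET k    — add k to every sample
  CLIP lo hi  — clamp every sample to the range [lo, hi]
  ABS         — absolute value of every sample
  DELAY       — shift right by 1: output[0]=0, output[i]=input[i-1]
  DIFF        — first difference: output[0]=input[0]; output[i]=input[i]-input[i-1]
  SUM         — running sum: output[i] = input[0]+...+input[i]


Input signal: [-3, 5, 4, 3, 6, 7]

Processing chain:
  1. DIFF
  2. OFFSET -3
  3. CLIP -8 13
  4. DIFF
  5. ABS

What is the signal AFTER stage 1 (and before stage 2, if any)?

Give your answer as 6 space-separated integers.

Answer: -3 8 -1 -1 3 1

Derivation:
Input: [-3, 5, 4, 3, 6, 7]
Stage 1 (DIFF): s[0]=-3, 5--3=8, 4-5=-1, 3-4=-1, 6-3=3, 7-6=1 -> [-3, 8, -1, -1, 3, 1]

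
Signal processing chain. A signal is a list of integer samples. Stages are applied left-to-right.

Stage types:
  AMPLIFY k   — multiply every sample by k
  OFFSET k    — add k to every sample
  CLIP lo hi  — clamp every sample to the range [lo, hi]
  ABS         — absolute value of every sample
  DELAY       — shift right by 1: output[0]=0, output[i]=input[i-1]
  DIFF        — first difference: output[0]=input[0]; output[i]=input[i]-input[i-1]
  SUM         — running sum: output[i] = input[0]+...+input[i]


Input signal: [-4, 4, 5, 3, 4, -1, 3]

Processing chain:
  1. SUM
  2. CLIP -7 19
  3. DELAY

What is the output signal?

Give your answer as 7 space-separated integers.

Answer: 0 -4 0 5 8 12 11

Derivation:
Input: [-4, 4, 5, 3, 4, -1, 3]
Stage 1 (SUM): sum[0..0]=-4, sum[0..1]=0, sum[0..2]=5, sum[0..3]=8, sum[0..4]=12, sum[0..5]=11, sum[0..6]=14 -> [-4, 0, 5, 8, 12, 11, 14]
Stage 2 (CLIP -7 19): clip(-4,-7,19)=-4, clip(0,-7,19)=0, clip(5,-7,19)=5, clip(8,-7,19)=8, clip(12,-7,19)=12, clip(11,-7,19)=11, clip(14,-7,19)=14 -> [-4, 0, 5, 8, 12, 11, 14]
Stage 3 (DELAY): [0, -4, 0, 5, 8, 12, 11] = [0, -4, 0, 5, 8, 12, 11] -> [0, -4, 0, 5, 8, 12, 11]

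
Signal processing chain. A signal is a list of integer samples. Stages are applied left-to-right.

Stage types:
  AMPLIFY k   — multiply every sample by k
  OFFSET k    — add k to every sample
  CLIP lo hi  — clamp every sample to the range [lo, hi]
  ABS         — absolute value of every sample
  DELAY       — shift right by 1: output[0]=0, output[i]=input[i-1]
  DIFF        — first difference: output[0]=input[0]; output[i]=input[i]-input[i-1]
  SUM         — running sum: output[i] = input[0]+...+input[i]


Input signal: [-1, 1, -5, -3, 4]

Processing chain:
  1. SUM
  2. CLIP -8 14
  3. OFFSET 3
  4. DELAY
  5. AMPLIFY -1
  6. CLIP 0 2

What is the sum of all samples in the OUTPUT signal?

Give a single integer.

Input: [-1, 1, -5, -3, 4]
Stage 1 (SUM): sum[0..0]=-1, sum[0..1]=0, sum[0..2]=-5, sum[0..3]=-8, sum[0..4]=-4 -> [-1, 0, -5, -8, -4]
Stage 2 (CLIP -8 14): clip(-1,-8,14)=-1, clip(0,-8,14)=0, clip(-5,-8,14)=-5, clip(-8,-8,14)=-8, clip(-4,-8,14)=-4 -> [-1, 0, -5, -8, -4]
Stage 3 (OFFSET 3): -1+3=2, 0+3=3, -5+3=-2, -8+3=-5, -4+3=-1 -> [2, 3, -2, -5, -1]
Stage 4 (DELAY): [0, 2, 3, -2, -5] = [0, 2, 3, -2, -5] -> [0, 2, 3, -2, -5]
Stage 5 (AMPLIFY -1): 0*-1=0, 2*-1=-2, 3*-1=-3, -2*-1=2, -5*-1=5 -> [0, -2, -3, 2, 5]
Stage 6 (CLIP 0 2): clip(0,0,2)=0, clip(-2,0,2)=0, clip(-3,0,2)=0, clip(2,0,2)=2, clip(5,0,2)=2 -> [0, 0, 0, 2, 2]
Output sum: 4

Answer: 4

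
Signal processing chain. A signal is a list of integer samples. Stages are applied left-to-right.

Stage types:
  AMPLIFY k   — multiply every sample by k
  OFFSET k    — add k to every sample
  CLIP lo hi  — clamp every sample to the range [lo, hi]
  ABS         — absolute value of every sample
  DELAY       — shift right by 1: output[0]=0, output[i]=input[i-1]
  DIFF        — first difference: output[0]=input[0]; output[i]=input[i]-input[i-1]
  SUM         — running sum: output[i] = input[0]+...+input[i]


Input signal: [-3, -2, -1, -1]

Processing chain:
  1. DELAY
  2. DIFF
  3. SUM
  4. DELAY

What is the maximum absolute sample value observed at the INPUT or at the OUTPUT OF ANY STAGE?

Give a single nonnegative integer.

Input: [-3, -2, -1, -1] (max |s|=3)
Stage 1 (DELAY): [0, -3, -2, -1] = [0, -3, -2, -1] -> [0, -3, -2, -1] (max |s|=3)
Stage 2 (DIFF): s[0]=0, -3-0=-3, -2--3=1, -1--2=1 -> [0, -3, 1, 1] (max |s|=3)
Stage 3 (SUM): sum[0..0]=0, sum[0..1]=-3, sum[0..2]=-2, sum[0..3]=-1 -> [0, -3, -2, -1] (max |s|=3)
Stage 4 (DELAY): [0, 0, -3, -2] = [0, 0, -3, -2] -> [0, 0, -3, -2] (max |s|=3)
Overall max amplitude: 3

Answer: 3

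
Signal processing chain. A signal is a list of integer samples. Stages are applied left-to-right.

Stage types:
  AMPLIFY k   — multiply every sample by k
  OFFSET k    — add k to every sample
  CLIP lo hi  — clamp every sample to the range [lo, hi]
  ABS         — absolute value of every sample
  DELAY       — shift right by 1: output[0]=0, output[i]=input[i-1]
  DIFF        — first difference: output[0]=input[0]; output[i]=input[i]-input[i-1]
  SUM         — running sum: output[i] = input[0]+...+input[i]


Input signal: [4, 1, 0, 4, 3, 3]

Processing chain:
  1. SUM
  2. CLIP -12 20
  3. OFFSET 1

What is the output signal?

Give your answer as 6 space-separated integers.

Input: [4, 1, 0, 4, 3, 3]
Stage 1 (SUM): sum[0..0]=4, sum[0..1]=5, sum[0..2]=5, sum[0..3]=9, sum[0..4]=12, sum[0..5]=15 -> [4, 5, 5, 9, 12, 15]
Stage 2 (CLIP -12 20): clip(4,-12,20)=4, clip(5,-12,20)=5, clip(5,-12,20)=5, clip(9,-12,20)=9, clip(12,-12,20)=12, clip(15,-12,20)=15 -> [4, 5, 5, 9, 12, 15]
Stage 3 (OFFSET 1): 4+1=5, 5+1=6, 5+1=6, 9+1=10, 12+1=13, 15+1=16 -> [5, 6, 6, 10, 13, 16]

Answer: 5 6 6 10 13 16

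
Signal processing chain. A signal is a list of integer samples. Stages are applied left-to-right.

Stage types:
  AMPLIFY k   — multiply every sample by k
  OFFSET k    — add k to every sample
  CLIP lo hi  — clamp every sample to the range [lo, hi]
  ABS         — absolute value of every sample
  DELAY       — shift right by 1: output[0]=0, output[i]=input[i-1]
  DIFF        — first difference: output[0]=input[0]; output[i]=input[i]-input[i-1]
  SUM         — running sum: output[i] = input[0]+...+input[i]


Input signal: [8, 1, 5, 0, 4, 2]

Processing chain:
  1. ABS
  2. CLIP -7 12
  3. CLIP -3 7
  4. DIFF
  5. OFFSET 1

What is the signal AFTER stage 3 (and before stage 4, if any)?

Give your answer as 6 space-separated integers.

Input: [8, 1, 5, 0, 4, 2]
Stage 1 (ABS): |8|=8, |1|=1, |5|=5, |0|=0, |4|=4, |2|=2 -> [8, 1, 5, 0, 4, 2]
Stage 2 (CLIP -7 12): clip(8,-7,12)=8, clip(1,-7,12)=1, clip(5,-7,12)=5, clip(0,-7,12)=0, clip(4,-7,12)=4, clip(2,-7,12)=2 -> [8, 1, 5, 0, 4, 2]
Stage 3 (CLIP -3 7): clip(8,-3,7)=7, clip(1,-3,7)=1, clip(5,-3,7)=5, clip(0,-3,7)=0, clip(4,-3,7)=4, clip(2,-3,7)=2 -> [7, 1, 5, 0, 4, 2]

Answer: 7 1 5 0 4 2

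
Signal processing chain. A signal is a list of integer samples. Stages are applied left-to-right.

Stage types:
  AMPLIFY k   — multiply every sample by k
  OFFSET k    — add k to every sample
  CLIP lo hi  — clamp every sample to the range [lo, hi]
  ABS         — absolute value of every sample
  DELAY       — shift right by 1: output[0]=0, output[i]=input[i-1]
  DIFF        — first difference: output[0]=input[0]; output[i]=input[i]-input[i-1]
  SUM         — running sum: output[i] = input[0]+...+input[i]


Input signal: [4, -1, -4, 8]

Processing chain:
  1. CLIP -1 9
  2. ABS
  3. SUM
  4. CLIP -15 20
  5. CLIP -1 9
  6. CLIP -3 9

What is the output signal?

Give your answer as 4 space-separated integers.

Answer: 4 5 6 9

Derivation:
Input: [4, -1, -4, 8]
Stage 1 (CLIP -1 9): clip(4,-1,9)=4, clip(-1,-1,9)=-1, clip(-4,-1,9)=-1, clip(8,-1,9)=8 -> [4, -1, -1, 8]
Stage 2 (ABS): |4|=4, |-1|=1, |-1|=1, |8|=8 -> [4, 1, 1, 8]
Stage 3 (SUM): sum[0..0]=4, sum[0..1]=5, sum[0..2]=6, sum[0..3]=14 -> [4, 5, 6, 14]
Stage 4 (CLIP -15 20): clip(4,-15,20)=4, clip(5,-15,20)=5, clip(6,-15,20)=6, clip(14,-15,20)=14 -> [4, 5, 6, 14]
Stage 5 (CLIP -1 9): clip(4,-1,9)=4, clip(5,-1,9)=5, clip(6,-1,9)=6, clip(14,-1,9)=9 -> [4, 5, 6, 9]
Stage 6 (CLIP -3 9): clip(4,-3,9)=4, clip(5,-3,9)=5, clip(6,-3,9)=6, clip(9,-3,9)=9 -> [4, 5, 6, 9]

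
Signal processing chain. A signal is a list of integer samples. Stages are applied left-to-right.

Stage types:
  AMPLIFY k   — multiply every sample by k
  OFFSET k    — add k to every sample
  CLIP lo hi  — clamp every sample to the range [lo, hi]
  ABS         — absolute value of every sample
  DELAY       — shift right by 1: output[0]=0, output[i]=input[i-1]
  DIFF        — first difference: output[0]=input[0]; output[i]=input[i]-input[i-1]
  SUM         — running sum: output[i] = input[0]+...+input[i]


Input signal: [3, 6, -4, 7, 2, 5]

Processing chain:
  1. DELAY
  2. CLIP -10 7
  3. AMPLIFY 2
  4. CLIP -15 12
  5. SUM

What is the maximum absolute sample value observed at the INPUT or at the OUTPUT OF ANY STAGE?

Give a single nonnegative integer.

Input: [3, 6, -4, 7, 2, 5] (max |s|=7)
Stage 1 (DELAY): [0, 3, 6, -4, 7, 2] = [0, 3, 6, -4, 7, 2] -> [0, 3, 6, -4, 7, 2] (max |s|=7)
Stage 2 (CLIP -10 7): clip(0,-10,7)=0, clip(3,-10,7)=3, clip(6,-10,7)=6, clip(-4,-10,7)=-4, clip(7,-10,7)=7, clip(2,-10,7)=2 -> [0, 3, 6, -4, 7, 2] (max |s|=7)
Stage 3 (AMPLIFY 2): 0*2=0, 3*2=6, 6*2=12, -4*2=-8, 7*2=14, 2*2=4 -> [0, 6, 12, -8, 14, 4] (max |s|=14)
Stage 4 (CLIP -15 12): clip(0,-15,12)=0, clip(6,-15,12)=6, clip(12,-15,12)=12, clip(-8,-15,12)=-8, clip(14,-15,12)=12, clip(4,-15,12)=4 -> [0, 6, 12, -8, 12, 4] (max |s|=12)
Stage 5 (SUM): sum[0..0]=0, sum[0..1]=6, sum[0..2]=18, sum[0..3]=10, sum[0..4]=22, sum[0..5]=26 -> [0, 6, 18, 10, 22, 26] (max |s|=26)
Overall max amplitude: 26

Answer: 26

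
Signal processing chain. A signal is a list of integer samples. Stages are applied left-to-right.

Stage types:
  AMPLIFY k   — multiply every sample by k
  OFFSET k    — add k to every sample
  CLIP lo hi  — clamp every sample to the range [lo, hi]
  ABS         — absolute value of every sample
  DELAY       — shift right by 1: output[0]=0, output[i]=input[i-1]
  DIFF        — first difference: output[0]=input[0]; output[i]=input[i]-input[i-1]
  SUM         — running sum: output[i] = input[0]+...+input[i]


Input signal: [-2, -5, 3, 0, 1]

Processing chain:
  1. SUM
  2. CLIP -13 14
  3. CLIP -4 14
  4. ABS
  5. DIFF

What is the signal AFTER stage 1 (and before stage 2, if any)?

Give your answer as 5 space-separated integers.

Input: [-2, -5, 3, 0, 1]
Stage 1 (SUM): sum[0..0]=-2, sum[0..1]=-7, sum[0..2]=-4, sum[0..3]=-4, sum[0..4]=-3 -> [-2, -7, -4, -4, -3]

Answer: -2 -7 -4 -4 -3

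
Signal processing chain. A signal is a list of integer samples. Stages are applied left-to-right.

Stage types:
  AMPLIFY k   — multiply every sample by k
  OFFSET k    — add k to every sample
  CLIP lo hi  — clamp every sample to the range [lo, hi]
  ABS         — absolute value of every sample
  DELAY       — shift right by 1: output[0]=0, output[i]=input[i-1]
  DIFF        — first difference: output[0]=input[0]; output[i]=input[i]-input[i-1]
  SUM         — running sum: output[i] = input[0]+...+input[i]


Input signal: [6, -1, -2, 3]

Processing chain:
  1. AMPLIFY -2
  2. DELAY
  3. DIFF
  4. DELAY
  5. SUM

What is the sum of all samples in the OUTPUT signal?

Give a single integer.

Input: [6, -1, -2, 3]
Stage 1 (AMPLIFY -2): 6*-2=-12, -1*-2=2, -2*-2=4, 3*-2=-6 -> [-12, 2, 4, -6]
Stage 2 (DELAY): [0, -12, 2, 4] = [0, -12, 2, 4] -> [0, -12, 2, 4]
Stage 3 (DIFF): s[0]=0, -12-0=-12, 2--12=14, 4-2=2 -> [0, -12, 14, 2]
Stage 4 (DELAY): [0, 0, -12, 14] = [0, 0, -12, 14] -> [0, 0, -12, 14]
Stage 5 (SUM): sum[0..0]=0, sum[0..1]=0, sum[0..2]=-12, sum[0..3]=2 -> [0, 0, -12, 2]
Output sum: -10

Answer: -10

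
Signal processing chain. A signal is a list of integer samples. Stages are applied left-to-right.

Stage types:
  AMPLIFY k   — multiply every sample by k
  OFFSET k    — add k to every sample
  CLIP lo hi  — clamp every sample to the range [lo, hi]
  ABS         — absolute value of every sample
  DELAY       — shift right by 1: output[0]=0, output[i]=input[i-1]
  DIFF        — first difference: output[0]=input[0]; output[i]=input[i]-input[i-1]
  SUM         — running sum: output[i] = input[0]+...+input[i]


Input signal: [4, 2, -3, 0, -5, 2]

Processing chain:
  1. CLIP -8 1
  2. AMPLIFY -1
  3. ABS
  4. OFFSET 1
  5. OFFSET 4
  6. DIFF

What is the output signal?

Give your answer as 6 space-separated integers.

Answer: 6 0 2 -3 5 -4

Derivation:
Input: [4, 2, -3, 0, -5, 2]
Stage 1 (CLIP -8 1): clip(4,-8,1)=1, clip(2,-8,1)=1, clip(-3,-8,1)=-3, clip(0,-8,1)=0, clip(-5,-8,1)=-5, clip(2,-8,1)=1 -> [1, 1, -3, 0, -5, 1]
Stage 2 (AMPLIFY -1): 1*-1=-1, 1*-1=-1, -3*-1=3, 0*-1=0, -5*-1=5, 1*-1=-1 -> [-1, -1, 3, 0, 5, -1]
Stage 3 (ABS): |-1|=1, |-1|=1, |3|=3, |0|=0, |5|=5, |-1|=1 -> [1, 1, 3, 0, 5, 1]
Stage 4 (OFFSET 1): 1+1=2, 1+1=2, 3+1=4, 0+1=1, 5+1=6, 1+1=2 -> [2, 2, 4, 1, 6, 2]
Stage 5 (OFFSET 4): 2+4=6, 2+4=6, 4+4=8, 1+4=5, 6+4=10, 2+4=6 -> [6, 6, 8, 5, 10, 6]
Stage 6 (DIFF): s[0]=6, 6-6=0, 8-6=2, 5-8=-3, 10-5=5, 6-10=-4 -> [6, 0, 2, -3, 5, -4]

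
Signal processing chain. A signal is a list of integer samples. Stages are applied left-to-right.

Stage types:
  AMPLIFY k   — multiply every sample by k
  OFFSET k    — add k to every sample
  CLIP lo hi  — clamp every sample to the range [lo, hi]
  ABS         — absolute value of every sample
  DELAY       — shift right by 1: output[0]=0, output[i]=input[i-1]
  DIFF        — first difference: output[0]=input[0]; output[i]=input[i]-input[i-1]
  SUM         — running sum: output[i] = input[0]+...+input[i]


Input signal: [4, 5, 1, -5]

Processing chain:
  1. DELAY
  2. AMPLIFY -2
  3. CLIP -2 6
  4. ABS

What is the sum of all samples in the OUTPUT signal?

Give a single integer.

Input: [4, 5, 1, -5]
Stage 1 (DELAY): [0, 4, 5, 1] = [0, 4, 5, 1] -> [0, 4, 5, 1]
Stage 2 (AMPLIFY -2): 0*-2=0, 4*-2=-8, 5*-2=-10, 1*-2=-2 -> [0, -8, -10, -2]
Stage 3 (CLIP -2 6): clip(0,-2,6)=0, clip(-8,-2,6)=-2, clip(-10,-2,6)=-2, clip(-2,-2,6)=-2 -> [0, -2, -2, -2]
Stage 4 (ABS): |0|=0, |-2|=2, |-2|=2, |-2|=2 -> [0, 2, 2, 2]
Output sum: 6

Answer: 6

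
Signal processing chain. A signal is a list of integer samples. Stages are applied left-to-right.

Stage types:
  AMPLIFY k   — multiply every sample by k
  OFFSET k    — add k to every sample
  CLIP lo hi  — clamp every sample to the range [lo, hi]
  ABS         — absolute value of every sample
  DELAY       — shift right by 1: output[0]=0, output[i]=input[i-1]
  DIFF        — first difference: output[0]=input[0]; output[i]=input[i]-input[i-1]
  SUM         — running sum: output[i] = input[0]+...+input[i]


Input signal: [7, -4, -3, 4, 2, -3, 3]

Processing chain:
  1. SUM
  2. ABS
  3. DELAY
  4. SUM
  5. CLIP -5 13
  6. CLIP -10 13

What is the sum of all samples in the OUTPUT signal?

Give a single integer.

Input: [7, -4, -3, 4, 2, -3, 3]
Stage 1 (SUM): sum[0..0]=7, sum[0..1]=3, sum[0..2]=0, sum[0..3]=4, sum[0..4]=6, sum[0..5]=3, sum[0..6]=6 -> [7, 3, 0, 4, 6, 3, 6]
Stage 2 (ABS): |7|=7, |3|=3, |0|=0, |4|=4, |6|=6, |3|=3, |6|=6 -> [7, 3, 0, 4, 6, 3, 6]
Stage 3 (DELAY): [0, 7, 3, 0, 4, 6, 3] = [0, 7, 3, 0, 4, 6, 3] -> [0, 7, 3, 0, 4, 6, 3]
Stage 4 (SUM): sum[0..0]=0, sum[0..1]=7, sum[0..2]=10, sum[0..3]=10, sum[0..4]=14, sum[0..5]=20, sum[0..6]=23 -> [0, 7, 10, 10, 14, 20, 23]
Stage 5 (CLIP -5 13): clip(0,-5,13)=0, clip(7,-5,13)=7, clip(10,-5,13)=10, clip(10,-5,13)=10, clip(14,-5,13)=13, clip(20,-5,13)=13, clip(23,-5,13)=13 -> [0, 7, 10, 10, 13, 13, 13]
Stage 6 (CLIP -10 13): clip(0,-10,13)=0, clip(7,-10,13)=7, clip(10,-10,13)=10, clip(10,-10,13)=10, clip(13,-10,13)=13, clip(13,-10,13)=13, clip(13,-10,13)=13 -> [0, 7, 10, 10, 13, 13, 13]
Output sum: 66

Answer: 66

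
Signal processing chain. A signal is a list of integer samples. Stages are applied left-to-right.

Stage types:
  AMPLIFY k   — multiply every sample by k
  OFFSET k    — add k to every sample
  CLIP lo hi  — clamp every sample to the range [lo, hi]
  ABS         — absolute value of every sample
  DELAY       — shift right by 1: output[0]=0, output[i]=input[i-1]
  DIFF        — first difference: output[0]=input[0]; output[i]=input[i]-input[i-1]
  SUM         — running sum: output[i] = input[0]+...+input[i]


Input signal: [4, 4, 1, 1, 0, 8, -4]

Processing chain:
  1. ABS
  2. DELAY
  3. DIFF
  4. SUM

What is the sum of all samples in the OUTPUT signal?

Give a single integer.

Answer: 18

Derivation:
Input: [4, 4, 1, 1, 0, 8, -4]
Stage 1 (ABS): |4|=4, |4|=4, |1|=1, |1|=1, |0|=0, |8|=8, |-4|=4 -> [4, 4, 1, 1, 0, 8, 4]
Stage 2 (DELAY): [0, 4, 4, 1, 1, 0, 8] = [0, 4, 4, 1, 1, 0, 8] -> [0, 4, 4, 1, 1, 0, 8]
Stage 3 (DIFF): s[0]=0, 4-0=4, 4-4=0, 1-4=-3, 1-1=0, 0-1=-1, 8-0=8 -> [0, 4, 0, -3, 0, -1, 8]
Stage 4 (SUM): sum[0..0]=0, sum[0..1]=4, sum[0..2]=4, sum[0..3]=1, sum[0..4]=1, sum[0..5]=0, sum[0..6]=8 -> [0, 4, 4, 1, 1, 0, 8]
Output sum: 18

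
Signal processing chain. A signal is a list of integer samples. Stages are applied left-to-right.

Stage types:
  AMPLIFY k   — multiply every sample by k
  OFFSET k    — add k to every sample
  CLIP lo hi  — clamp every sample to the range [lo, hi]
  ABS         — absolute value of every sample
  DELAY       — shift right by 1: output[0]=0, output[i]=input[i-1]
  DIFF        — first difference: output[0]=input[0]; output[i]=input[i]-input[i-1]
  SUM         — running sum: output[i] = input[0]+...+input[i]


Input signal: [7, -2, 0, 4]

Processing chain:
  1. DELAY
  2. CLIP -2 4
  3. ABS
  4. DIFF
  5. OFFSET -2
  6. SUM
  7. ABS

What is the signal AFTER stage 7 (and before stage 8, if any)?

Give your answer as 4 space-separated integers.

Answer: 2 0 4 8

Derivation:
Input: [7, -2, 0, 4]
Stage 1 (DELAY): [0, 7, -2, 0] = [0, 7, -2, 0] -> [0, 7, -2, 0]
Stage 2 (CLIP -2 4): clip(0,-2,4)=0, clip(7,-2,4)=4, clip(-2,-2,4)=-2, clip(0,-2,4)=0 -> [0, 4, -2, 0]
Stage 3 (ABS): |0|=0, |4|=4, |-2|=2, |0|=0 -> [0, 4, 2, 0]
Stage 4 (DIFF): s[0]=0, 4-0=4, 2-4=-2, 0-2=-2 -> [0, 4, -2, -2]
Stage 5 (OFFSET -2): 0+-2=-2, 4+-2=2, -2+-2=-4, -2+-2=-4 -> [-2, 2, -4, -4]
Stage 6 (SUM): sum[0..0]=-2, sum[0..1]=0, sum[0..2]=-4, sum[0..3]=-8 -> [-2, 0, -4, -8]
Stage 7 (ABS): |-2|=2, |0|=0, |-4|=4, |-8|=8 -> [2, 0, 4, 8]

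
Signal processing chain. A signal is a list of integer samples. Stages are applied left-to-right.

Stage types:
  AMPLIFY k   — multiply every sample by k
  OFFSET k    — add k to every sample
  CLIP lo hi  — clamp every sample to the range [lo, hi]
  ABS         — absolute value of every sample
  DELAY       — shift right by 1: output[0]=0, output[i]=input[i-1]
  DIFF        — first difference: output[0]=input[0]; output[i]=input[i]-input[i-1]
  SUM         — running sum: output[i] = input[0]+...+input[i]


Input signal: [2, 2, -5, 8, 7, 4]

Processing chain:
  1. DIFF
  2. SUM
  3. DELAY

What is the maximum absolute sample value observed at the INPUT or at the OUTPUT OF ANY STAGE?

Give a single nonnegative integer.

Answer: 13

Derivation:
Input: [2, 2, -5, 8, 7, 4] (max |s|=8)
Stage 1 (DIFF): s[0]=2, 2-2=0, -5-2=-7, 8--5=13, 7-8=-1, 4-7=-3 -> [2, 0, -7, 13, -1, -3] (max |s|=13)
Stage 2 (SUM): sum[0..0]=2, sum[0..1]=2, sum[0..2]=-5, sum[0..3]=8, sum[0..4]=7, sum[0..5]=4 -> [2, 2, -5, 8, 7, 4] (max |s|=8)
Stage 3 (DELAY): [0, 2, 2, -5, 8, 7] = [0, 2, 2, -5, 8, 7] -> [0, 2, 2, -5, 8, 7] (max |s|=8)
Overall max amplitude: 13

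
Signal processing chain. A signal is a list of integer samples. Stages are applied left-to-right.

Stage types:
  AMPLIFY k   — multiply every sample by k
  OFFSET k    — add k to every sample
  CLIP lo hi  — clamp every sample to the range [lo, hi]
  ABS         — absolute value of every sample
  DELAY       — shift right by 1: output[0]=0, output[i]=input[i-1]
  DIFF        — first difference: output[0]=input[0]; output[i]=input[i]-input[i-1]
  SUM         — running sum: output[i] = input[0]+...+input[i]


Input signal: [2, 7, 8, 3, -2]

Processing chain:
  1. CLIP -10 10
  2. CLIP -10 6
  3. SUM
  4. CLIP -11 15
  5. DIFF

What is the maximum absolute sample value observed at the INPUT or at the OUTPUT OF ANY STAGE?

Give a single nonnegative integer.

Answer: 17

Derivation:
Input: [2, 7, 8, 3, -2] (max |s|=8)
Stage 1 (CLIP -10 10): clip(2,-10,10)=2, clip(7,-10,10)=7, clip(8,-10,10)=8, clip(3,-10,10)=3, clip(-2,-10,10)=-2 -> [2, 7, 8, 3, -2] (max |s|=8)
Stage 2 (CLIP -10 6): clip(2,-10,6)=2, clip(7,-10,6)=6, clip(8,-10,6)=6, clip(3,-10,6)=3, clip(-2,-10,6)=-2 -> [2, 6, 6, 3, -2] (max |s|=6)
Stage 3 (SUM): sum[0..0]=2, sum[0..1]=8, sum[0..2]=14, sum[0..3]=17, sum[0..4]=15 -> [2, 8, 14, 17, 15] (max |s|=17)
Stage 4 (CLIP -11 15): clip(2,-11,15)=2, clip(8,-11,15)=8, clip(14,-11,15)=14, clip(17,-11,15)=15, clip(15,-11,15)=15 -> [2, 8, 14, 15, 15] (max |s|=15)
Stage 5 (DIFF): s[0]=2, 8-2=6, 14-8=6, 15-14=1, 15-15=0 -> [2, 6, 6, 1, 0] (max |s|=6)
Overall max amplitude: 17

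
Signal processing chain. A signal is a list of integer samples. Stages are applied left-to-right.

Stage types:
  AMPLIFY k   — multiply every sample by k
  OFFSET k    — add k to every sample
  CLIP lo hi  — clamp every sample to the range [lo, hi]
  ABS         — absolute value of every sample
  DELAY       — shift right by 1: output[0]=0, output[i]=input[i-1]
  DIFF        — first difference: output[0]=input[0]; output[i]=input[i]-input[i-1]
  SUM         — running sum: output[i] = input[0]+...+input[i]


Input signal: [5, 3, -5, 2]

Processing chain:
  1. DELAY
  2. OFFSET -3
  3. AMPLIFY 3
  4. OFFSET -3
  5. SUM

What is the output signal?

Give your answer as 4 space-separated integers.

Input: [5, 3, -5, 2]
Stage 1 (DELAY): [0, 5, 3, -5] = [0, 5, 3, -5] -> [0, 5, 3, -5]
Stage 2 (OFFSET -3): 0+-3=-3, 5+-3=2, 3+-3=0, -5+-3=-8 -> [-3, 2, 0, -8]
Stage 3 (AMPLIFY 3): -3*3=-9, 2*3=6, 0*3=0, -8*3=-24 -> [-9, 6, 0, -24]
Stage 4 (OFFSET -3): -9+-3=-12, 6+-3=3, 0+-3=-3, -24+-3=-27 -> [-12, 3, -3, -27]
Stage 5 (SUM): sum[0..0]=-12, sum[0..1]=-9, sum[0..2]=-12, sum[0..3]=-39 -> [-12, -9, -12, -39]

Answer: -12 -9 -12 -39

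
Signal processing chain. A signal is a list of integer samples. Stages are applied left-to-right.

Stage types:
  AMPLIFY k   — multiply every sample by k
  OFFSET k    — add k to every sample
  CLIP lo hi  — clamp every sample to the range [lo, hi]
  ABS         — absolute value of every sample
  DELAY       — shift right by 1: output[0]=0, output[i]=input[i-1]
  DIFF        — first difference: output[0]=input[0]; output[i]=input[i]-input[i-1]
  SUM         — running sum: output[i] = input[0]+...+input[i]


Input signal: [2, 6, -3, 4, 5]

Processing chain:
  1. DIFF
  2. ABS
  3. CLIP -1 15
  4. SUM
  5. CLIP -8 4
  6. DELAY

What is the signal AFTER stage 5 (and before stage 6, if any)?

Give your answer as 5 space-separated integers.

Answer: 2 4 4 4 4

Derivation:
Input: [2, 6, -3, 4, 5]
Stage 1 (DIFF): s[0]=2, 6-2=4, -3-6=-9, 4--3=7, 5-4=1 -> [2, 4, -9, 7, 1]
Stage 2 (ABS): |2|=2, |4|=4, |-9|=9, |7|=7, |1|=1 -> [2, 4, 9, 7, 1]
Stage 3 (CLIP -1 15): clip(2,-1,15)=2, clip(4,-1,15)=4, clip(9,-1,15)=9, clip(7,-1,15)=7, clip(1,-1,15)=1 -> [2, 4, 9, 7, 1]
Stage 4 (SUM): sum[0..0]=2, sum[0..1]=6, sum[0..2]=15, sum[0..3]=22, sum[0..4]=23 -> [2, 6, 15, 22, 23]
Stage 5 (CLIP -8 4): clip(2,-8,4)=2, clip(6,-8,4)=4, clip(15,-8,4)=4, clip(22,-8,4)=4, clip(23,-8,4)=4 -> [2, 4, 4, 4, 4]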